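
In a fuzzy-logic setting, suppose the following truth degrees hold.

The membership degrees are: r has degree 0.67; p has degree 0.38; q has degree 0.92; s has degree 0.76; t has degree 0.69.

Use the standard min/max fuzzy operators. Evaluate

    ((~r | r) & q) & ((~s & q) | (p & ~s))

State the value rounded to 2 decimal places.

~r = 1 − 0.67 = 0.33
~r | r = max(a, b) on (0.33, 0.67) = 0.67
(~r | r) & q = min(a, b) on (0.67, 0.92) = 0.67
~s = 1 − 0.76 = 0.24
~s & q = min(a, b) on (0.24, 0.92) = 0.24
~s = 1 − 0.76 = 0.24
p & ~s = min(a, b) on (0.38, 0.24) = 0.24
(~s & q) | (p & ~s) = max(a, b) on (0.24, 0.24) = 0.24
((~r | r) & q) & ((~s & q) | (p & ~s)) = min(a, b) on (0.67, 0.24) = 0.24

0.24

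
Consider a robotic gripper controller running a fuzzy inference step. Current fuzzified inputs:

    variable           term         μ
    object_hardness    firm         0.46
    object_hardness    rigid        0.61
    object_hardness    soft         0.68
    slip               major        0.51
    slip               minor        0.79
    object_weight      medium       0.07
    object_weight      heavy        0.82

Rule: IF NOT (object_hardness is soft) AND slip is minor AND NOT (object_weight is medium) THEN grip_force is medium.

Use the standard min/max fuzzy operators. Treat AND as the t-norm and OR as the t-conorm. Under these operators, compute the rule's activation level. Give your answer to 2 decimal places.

firing strength: ¬soft=1−0.68=0.32, minor=0.79, ¬medium=1−0.07=0.93; AND[min(a, b)] → w = 0.32

0.32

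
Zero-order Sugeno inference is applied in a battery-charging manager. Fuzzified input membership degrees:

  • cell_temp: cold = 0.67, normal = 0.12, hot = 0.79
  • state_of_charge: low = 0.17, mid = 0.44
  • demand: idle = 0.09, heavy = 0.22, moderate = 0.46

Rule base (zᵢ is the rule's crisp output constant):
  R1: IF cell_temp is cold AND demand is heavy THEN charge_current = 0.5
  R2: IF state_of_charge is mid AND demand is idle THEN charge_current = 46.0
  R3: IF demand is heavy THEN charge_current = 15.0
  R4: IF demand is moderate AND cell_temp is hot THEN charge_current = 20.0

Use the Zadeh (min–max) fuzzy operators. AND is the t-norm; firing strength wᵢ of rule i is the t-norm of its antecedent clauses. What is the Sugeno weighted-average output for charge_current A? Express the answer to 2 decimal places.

16.92

R1 (z=0.5): cold=0.67, heavy=0.22; AND[min(a, b)] → w = 0.22
R2 (z=46.0): mid=0.44, idle=0.09; AND[min(a, b)] → w = 0.09
R3 (z=15.0): heavy=0.22 → w = 0.22
R4 (z=20.0): moderate=0.46, hot=0.79; AND[min(a, b)] → w = 0.46
Weighted average = (0.22·0.5 + 0.09·46.0 + 0.22·15.0 + 0.46·20.0) / (0.22 + 0.09 + 0.22 + 0.46)
  = 16.7500 / 0.9900 = 16.92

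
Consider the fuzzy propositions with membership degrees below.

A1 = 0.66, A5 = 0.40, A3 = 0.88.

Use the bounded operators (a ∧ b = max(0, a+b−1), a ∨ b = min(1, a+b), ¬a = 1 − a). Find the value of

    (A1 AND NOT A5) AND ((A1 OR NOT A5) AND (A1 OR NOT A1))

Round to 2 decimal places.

0.26

NOT A5 = 1 − 0.40 = 0.60
A1 AND NOT A5 = max(0, a+b−1) on (0.66, 0.60) = 0.26
NOT A5 = 1 − 0.40 = 0.60
A1 OR NOT A5 = min(1, a+b) on (0.66, 0.60) = 1.00
NOT A1 = 1 − 0.66 = 0.34
A1 OR NOT A1 = min(1, a+b) on (0.66, 0.34) = 1.00
(A1 OR NOT A5) AND (A1 OR NOT A1) = max(0, a+b−1) on (1.00, 1.00) = 1.00
(A1 AND NOT A5) AND ((A1 OR NOT A5) AND (A1 OR NOT A1)) = max(0, a+b−1) on (0.26, 1.00) = 0.26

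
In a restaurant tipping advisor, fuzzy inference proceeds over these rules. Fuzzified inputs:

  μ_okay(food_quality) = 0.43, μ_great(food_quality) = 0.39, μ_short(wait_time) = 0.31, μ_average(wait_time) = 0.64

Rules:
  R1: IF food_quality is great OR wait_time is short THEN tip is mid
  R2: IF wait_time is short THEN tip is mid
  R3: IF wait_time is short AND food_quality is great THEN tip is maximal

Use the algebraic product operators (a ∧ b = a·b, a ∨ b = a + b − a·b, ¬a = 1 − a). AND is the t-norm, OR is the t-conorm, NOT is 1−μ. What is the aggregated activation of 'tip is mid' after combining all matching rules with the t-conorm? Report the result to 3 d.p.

0.710

R1: great=0.39, short=0.31; OR[a + b − a·b] → w = 0.5791
R2: short=0.31 → w = 0.3100
R3: short=0.31, great=0.39; AND[a·b] → w = 0.1209
Rules with consequent 'mid': {R1, R2} → strengths 0.5791, 0.3100
Aggregate via t-conorm [a + b − a·b]: 0.7096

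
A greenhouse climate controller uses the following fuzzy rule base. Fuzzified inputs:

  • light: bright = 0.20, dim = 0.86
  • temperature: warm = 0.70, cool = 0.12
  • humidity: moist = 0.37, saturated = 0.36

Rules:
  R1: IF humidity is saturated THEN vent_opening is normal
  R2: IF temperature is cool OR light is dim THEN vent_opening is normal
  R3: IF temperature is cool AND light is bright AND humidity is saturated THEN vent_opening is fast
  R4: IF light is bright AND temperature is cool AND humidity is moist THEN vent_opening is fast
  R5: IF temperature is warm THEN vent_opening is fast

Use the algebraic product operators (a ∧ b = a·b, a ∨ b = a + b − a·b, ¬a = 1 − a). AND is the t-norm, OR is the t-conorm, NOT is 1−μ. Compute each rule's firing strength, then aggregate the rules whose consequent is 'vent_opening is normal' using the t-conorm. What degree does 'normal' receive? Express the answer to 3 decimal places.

R1: saturated=0.36 → w = 0.3600
R2: cool=0.12, dim=0.86; OR[a + b − a·b] → w = 0.8768
R3: cool=0.12, bright=0.20, saturated=0.36; AND[a·b] → w = 0.0086
R4: bright=0.20, cool=0.12, moist=0.37; AND[a·b] → w = 0.0089
R5: warm=0.70 → w = 0.7000
Rules with consequent 'normal': {R1, R2} → strengths 0.3600, 0.8768
Aggregate via t-conorm [a + b − a·b]: 0.9212

0.921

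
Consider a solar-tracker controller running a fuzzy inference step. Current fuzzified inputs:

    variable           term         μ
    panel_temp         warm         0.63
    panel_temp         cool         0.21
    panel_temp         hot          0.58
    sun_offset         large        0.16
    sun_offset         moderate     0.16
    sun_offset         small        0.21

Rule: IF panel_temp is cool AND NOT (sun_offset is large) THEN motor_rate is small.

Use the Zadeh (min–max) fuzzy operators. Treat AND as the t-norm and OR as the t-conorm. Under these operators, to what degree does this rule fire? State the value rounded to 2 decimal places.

0.21

firing strength: cool=0.21, ¬large=1−0.16=0.84; AND[min(a, b)] → w = 0.21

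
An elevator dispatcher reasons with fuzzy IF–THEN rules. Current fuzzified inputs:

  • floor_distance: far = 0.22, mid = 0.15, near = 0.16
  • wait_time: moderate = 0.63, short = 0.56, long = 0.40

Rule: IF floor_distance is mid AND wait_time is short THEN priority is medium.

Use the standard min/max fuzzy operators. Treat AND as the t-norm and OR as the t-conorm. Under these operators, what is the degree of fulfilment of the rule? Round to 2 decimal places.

firing strength: mid=0.15, short=0.56; AND[min(a, b)] → w = 0.15

0.15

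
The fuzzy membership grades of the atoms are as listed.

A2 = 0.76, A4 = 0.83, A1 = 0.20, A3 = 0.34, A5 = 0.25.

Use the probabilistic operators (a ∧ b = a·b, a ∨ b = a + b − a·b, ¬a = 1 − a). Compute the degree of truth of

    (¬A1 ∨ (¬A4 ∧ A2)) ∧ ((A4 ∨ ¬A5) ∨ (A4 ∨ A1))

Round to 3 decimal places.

0.821

¬A1 = 1 − 0.2000 = 0.8000
¬A4 = 1 − 0.8300 = 0.1700
¬A4 ∧ A2 = a·b on (0.1700, 0.7600) = 0.1292
¬A1 ∨ (¬A4 ∧ A2) = a + b − a·b on (0.8000, 0.1292) = 0.8258
¬A5 = 1 − 0.2500 = 0.7500
A4 ∨ ¬A5 = a + b − a·b on (0.8300, 0.7500) = 0.9575
A4 ∨ A1 = a + b − a·b on (0.8300, 0.2000) = 0.8640
(A4 ∨ ¬A5) ∨ (A4 ∨ A1) = a + b − a·b on (0.9575, 0.8640) = 0.9942
(¬A1 ∨ (¬A4 ∧ A2)) ∧ ((A4 ∨ ¬A5) ∨ (A4 ∨ A1)) = a·b on (0.8258, 0.9942) = 0.8211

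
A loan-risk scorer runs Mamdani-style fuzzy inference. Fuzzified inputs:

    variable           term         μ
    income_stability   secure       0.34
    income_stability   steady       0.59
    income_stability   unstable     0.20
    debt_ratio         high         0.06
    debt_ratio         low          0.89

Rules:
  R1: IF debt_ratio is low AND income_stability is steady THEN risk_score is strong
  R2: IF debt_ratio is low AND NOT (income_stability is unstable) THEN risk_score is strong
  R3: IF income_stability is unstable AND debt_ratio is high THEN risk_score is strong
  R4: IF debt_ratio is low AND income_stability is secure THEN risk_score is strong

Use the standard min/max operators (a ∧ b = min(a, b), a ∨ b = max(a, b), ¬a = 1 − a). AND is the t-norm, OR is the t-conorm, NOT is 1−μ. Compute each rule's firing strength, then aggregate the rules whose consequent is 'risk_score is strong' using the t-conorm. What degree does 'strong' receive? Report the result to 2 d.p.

0.80

R1: low=0.89, steady=0.59; AND[min(a, b)] → w = 0.59
R2: low=0.89, ¬unstable=1−0.20=0.80; AND[min(a, b)] → w = 0.80
R3: unstable=0.20, high=0.06; AND[min(a, b)] → w = 0.06
R4: low=0.89, secure=0.34; AND[min(a, b)] → w = 0.34
Rules with consequent 'strong': {R1, R2, R3, R4} → strengths 0.59, 0.80, 0.06, 0.34
Aggregate via t-conorm [max(a, b)]: 0.80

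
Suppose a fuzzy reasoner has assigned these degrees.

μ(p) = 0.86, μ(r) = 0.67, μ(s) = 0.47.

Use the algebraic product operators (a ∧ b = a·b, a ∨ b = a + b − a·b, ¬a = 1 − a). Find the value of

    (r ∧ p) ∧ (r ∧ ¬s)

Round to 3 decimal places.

0.205

r ∧ p = a·b on (0.6700, 0.8600) = 0.5762
¬s = 1 − 0.4700 = 0.5300
r ∧ ¬s = a·b on (0.6700, 0.5300) = 0.3551
(r ∧ p) ∧ (r ∧ ¬s) = a·b on (0.5762, 0.3551) = 0.2046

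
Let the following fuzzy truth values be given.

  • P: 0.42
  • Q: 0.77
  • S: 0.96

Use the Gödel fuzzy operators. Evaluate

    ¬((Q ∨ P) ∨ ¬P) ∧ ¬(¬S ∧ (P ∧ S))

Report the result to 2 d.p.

Q ∨ P = max(a, b) on (0.77, 0.42) = 0.77
¬P = 1 − 0.42 = 0.58
(Q ∨ P) ∨ ¬P = max(a, b) on (0.77, 0.58) = 0.77
¬((Q ∨ P) ∨ ¬P) = 1 − 0.77 = 0.23
¬S = 1 − 0.96 = 0.04
P ∧ S = min(a, b) on (0.42, 0.96) = 0.42
¬S ∧ (P ∧ S) = min(a, b) on (0.04, 0.42) = 0.04
¬(¬S ∧ (P ∧ S)) = 1 − 0.04 = 0.96
¬((Q ∨ P) ∨ ¬P) ∧ ¬(¬S ∧ (P ∧ S)) = min(a, b) on (0.23, 0.96) = 0.23

0.23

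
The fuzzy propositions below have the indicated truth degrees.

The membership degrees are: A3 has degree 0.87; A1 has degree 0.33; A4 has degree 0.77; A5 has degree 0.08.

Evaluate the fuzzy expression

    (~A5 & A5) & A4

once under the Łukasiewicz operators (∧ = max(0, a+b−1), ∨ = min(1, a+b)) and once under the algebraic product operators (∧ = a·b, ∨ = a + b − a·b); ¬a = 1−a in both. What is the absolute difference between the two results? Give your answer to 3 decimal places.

Under Łukasiewicz:
  ~A5 = 1 − 0.08 = 0.92
  ~A5 & A5 = max(0, a+b−1) on (0.92, 0.08) = 0.00
  (~A5 & A5) & A4 = max(0, a+b−1) on (0.00, 0.77) = 0.00
  → value = 0.0000
Under algebraic product:
  ~A5 = 1 − 0.0800 = 0.9200
  ~A5 & A5 = a·b on (0.9200, 0.0800) = 0.0736
  (~A5 & A5) & A4 = a·b on (0.0736, 0.7700) = 0.0567
  → value = 0.0567
|0.0000 − 0.0567| = 0.057

0.057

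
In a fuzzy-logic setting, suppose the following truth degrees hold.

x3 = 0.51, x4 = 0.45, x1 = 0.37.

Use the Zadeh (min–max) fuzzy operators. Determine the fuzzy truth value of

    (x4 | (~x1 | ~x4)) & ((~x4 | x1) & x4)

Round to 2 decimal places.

~x1 = 1 − 0.37 = 0.63
~x4 = 1 − 0.45 = 0.55
~x1 | ~x4 = max(a, b) on (0.63, 0.55) = 0.63
x4 | (~x1 | ~x4) = max(a, b) on (0.45, 0.63) = 0.63
~x4 = 1 − 0.45 = 0.55
~x4 | x1 = max(a, b) on (0.55, 0.37) = 0.55
(~x4 | x1) & x4 = min(a, b) on (0.55, 0.45) = 0.45
(x4 | (~x1 | ~x4)) & ((~x4 | x1) & x4) = min(a, b) on (0.63, 0.45) = 0.45

0.45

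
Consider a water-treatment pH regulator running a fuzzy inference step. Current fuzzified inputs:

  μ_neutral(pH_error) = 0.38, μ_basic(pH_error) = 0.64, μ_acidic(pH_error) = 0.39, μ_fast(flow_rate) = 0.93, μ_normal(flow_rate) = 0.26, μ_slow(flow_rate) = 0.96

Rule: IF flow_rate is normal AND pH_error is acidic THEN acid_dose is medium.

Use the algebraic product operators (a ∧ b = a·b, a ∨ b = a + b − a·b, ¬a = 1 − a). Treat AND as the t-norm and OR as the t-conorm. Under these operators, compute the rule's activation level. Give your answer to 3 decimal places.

0.101

firing strength: normal=0.26, acidic=0.39; AND[a·b] → w = 0.1014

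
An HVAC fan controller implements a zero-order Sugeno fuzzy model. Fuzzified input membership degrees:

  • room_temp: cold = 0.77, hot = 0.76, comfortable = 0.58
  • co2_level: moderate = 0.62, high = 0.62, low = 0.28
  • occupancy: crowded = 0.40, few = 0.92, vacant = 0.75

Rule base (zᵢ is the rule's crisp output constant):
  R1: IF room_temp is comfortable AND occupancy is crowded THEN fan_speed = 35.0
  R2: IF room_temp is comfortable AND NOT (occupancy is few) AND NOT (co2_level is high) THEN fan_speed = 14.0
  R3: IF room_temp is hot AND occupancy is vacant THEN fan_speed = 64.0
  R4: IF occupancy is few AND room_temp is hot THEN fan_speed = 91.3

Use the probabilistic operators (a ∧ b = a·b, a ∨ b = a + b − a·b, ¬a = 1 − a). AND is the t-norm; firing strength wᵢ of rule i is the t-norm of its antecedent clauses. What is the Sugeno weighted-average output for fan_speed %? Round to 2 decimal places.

71.56

R1 (z=35.0): comfortable=0.58, crowded=0.40; AND[a·b] → w = 0.2320
R2 (z=14.0): comfortable=0.58, ¬few=1−0.92=0.08, ¬high=1−0.62=0.38; AND[a·b] → w = 0.0176
R3 (z=64.0): hot=0.76, vacant=0.75; AND[a·b] → w = 0.5700
R4 (z=91.3): few=0.92, hot=0.76; AND[a·b] → w = 0.6992
Weighted average = (0.2320·35.0 + 0.0176·14.0 + 0.5700·64.0 + 0.6992·91.3) / (0.2320 + 0.0176 + 0.5700 + 0.6992)
  = 108.6838 / 1.5188 = 71.56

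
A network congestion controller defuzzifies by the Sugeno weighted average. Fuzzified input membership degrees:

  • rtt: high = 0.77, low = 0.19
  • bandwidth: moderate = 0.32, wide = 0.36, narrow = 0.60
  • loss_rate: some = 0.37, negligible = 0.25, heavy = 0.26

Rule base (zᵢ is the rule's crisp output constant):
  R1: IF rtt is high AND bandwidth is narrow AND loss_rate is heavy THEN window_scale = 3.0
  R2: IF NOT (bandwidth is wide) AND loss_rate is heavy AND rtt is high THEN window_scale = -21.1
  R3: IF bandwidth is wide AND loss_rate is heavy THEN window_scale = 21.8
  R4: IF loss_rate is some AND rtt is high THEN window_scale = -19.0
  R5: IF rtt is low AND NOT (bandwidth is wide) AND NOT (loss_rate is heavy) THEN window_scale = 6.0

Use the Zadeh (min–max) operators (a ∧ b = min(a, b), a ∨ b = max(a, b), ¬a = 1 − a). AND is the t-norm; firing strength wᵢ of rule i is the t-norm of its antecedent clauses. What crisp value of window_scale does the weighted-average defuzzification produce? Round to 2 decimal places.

-3.68

R1 (z=3.0): high=0.77, narrow=0.60, heavy=0.26; AND[min(a, b)] → w = 0.26
R2 (z=-21.1): ¬wide=1−0.36=0.64, heavy=0.26, high=0.77; AND[min(a, b)] → w = 0.26
R3 (z=21.8): wide=0.36, heavy=0.26; AND[min(a, b)] → w = 0.26
R4 (z=-19.0): some=0.37, high=0.77; AND[min(a, b)] → w = 0.37
R5 (z=6.0): low=0.19, ¬wide=1−0.36=0.64, ¬heavy=1−0.26=0.74; AND[min(a, b)] → w = 0.19
Weighted average = (0.26·3.0 + 0.26·-21.1 + 0.26·21.8 + 0.37·-19.0 + 0.19·6.0) / (0.26 + 0.26 + 0.26 + 0.37 + 0.19)
  = -4.9280 / 1.3400 = -3.68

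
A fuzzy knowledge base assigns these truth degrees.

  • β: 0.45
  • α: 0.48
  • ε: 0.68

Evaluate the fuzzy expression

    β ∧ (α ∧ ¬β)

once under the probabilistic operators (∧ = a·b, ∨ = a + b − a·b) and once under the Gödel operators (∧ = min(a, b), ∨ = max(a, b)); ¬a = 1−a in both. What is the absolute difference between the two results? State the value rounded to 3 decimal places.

0.331

Under probabilistic:
  ¬β = 1 − 0.4500 = 0.5500
  α ∧ ¬β = a·b on (0.4800, 0.5500) = 0.2640
  β ∧ (α ∧ ¬β) = a·b on (0.4500, 0.2640) = 0.1188
  → value = 0.1188
Under Gödel:
  ¬β = 1 − 0.45 = 0.55
  α ∧ ¬β = min(a, b) on (0.48, 0.55) = 0.48
  β ∧ (α ∧ ¬β) = min(a, b) on (0.45, 0.48) = 0.45
  → value = 0.4500
|0.1188 − 0.4500| = 0.331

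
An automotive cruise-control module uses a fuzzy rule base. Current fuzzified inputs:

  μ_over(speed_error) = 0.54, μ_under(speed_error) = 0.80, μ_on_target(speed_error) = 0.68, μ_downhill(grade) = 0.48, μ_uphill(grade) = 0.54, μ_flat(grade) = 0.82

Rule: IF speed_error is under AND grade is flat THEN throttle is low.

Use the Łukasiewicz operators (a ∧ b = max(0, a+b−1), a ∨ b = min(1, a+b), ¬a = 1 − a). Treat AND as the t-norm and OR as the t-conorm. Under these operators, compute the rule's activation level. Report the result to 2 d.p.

firing strength: under=0.80, flat=0.82; AND[max(0, a+b−1)] → w = 0.62

0.62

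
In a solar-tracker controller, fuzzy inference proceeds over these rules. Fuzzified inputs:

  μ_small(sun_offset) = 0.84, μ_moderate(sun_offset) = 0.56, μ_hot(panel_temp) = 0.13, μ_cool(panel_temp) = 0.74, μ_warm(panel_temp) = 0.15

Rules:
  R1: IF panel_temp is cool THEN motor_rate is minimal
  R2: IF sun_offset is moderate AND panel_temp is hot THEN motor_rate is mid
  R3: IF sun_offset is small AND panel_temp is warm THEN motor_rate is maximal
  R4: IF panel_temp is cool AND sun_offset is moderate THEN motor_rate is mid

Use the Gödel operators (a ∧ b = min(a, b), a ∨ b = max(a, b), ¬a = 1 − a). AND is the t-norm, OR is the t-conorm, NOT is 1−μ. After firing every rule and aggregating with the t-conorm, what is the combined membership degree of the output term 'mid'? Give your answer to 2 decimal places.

R1: cool=0.74 → w = 0.74
R2: moderate=0.56, hot=0.13; AND[min(a, b)] → w = 0.13
R3: small=0.84, warm=0.15; AND[min(a, b)] → w = 0.15
R4: cool=0.74, moderate=0.56; AND[min(a, b)] → w = 0.56
Rules with consequent 'mid': {R2, R4} → strengths 0.13, 0.56
Aggregate via t-conorm [max(a, b)]: 0.56

0.56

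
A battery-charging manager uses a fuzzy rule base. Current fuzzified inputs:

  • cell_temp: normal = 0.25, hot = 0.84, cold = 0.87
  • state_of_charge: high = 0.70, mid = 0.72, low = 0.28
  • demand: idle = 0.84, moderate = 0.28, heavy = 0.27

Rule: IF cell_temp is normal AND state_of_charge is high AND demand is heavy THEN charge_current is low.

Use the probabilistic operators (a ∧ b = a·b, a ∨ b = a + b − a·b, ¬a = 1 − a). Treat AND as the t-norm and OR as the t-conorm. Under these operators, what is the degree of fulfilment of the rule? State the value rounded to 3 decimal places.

0.047

firing strength: normal=0.25, high=0.70, heavy=0.27; AND[a·b] → w = 0.0473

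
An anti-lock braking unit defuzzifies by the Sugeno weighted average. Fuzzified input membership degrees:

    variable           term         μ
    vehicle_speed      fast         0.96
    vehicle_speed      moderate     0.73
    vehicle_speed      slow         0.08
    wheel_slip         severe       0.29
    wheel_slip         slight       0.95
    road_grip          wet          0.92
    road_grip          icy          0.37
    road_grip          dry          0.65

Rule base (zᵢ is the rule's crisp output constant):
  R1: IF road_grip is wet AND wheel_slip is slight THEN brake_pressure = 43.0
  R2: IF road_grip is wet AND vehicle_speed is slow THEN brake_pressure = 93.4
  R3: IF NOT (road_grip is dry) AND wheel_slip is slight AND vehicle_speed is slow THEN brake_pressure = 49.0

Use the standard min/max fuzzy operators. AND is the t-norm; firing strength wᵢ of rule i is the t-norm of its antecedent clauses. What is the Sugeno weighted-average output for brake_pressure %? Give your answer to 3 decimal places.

R1 (z=43.0): wet=0.92, slight=0.95; AND[min(a, b)] → w = 0.92
R2 (z=93.4): wet=0.92, slow=0.08; AND[min(a, b)] → w = 0.08
R3 (z=49.0): ¬dry=1−0.65=0.35, slight=0.95, slow=0.08; AND[min(a, b)] → w = 0.08
Weighted average = (0.92·43.0 + 0.08·93.4 + 0.08·49.0) / (0.92 + 0.08 + 0.08)
  = 50.9520 / 1.0800 = 47.178

47.178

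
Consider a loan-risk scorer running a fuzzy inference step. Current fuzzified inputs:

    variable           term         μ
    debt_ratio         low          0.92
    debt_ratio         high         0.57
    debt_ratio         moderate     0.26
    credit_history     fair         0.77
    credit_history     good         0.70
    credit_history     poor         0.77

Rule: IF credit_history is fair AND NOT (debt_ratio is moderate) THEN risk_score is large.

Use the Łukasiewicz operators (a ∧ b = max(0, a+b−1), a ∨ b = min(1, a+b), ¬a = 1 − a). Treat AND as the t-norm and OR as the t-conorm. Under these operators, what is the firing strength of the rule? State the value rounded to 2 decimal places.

0.51

firing strength: fair=0.77, ¬moderate=1−0.26=0.74; AND[max(0, a+b−1)] → w = 0.51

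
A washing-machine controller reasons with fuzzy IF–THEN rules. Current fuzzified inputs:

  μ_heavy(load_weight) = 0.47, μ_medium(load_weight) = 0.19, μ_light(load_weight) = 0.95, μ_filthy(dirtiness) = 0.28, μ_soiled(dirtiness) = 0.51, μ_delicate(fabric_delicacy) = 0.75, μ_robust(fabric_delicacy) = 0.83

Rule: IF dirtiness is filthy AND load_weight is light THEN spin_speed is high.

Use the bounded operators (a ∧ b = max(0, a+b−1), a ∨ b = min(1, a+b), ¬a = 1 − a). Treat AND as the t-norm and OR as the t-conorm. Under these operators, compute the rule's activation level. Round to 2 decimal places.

0.23

firing strength: filthy=0.28, light=0.95; AND[max(0, a+b−1)] → w = 0.23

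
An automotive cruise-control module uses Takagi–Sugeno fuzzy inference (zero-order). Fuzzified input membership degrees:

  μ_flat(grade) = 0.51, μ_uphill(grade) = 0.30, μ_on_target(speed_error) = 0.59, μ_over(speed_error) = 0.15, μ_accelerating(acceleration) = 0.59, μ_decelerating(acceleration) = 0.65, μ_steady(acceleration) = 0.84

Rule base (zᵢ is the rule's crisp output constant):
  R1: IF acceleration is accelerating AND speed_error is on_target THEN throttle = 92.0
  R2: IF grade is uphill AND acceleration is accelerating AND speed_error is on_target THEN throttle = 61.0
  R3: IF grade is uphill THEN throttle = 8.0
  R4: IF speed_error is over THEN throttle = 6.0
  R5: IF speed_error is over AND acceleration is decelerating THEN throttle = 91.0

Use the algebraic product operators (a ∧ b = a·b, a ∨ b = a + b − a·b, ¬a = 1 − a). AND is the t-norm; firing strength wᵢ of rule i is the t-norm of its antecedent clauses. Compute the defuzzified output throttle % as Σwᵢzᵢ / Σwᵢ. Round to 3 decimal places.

50.566

R1 (z=92.0): accelerating=0.59, on_target=0.59; AND[a·b] → w = 0.3481
R2 (z=61.0): uphill=0.30, accelerating=0.59, on_target=0.59; AND[a·b] → w = 0.1044
R3 (z=8.0): uphill=0.30 → w = 0.3000
R4 (z=6.0): over=0.15 → w = 0.1500
R5 (z=91.0): over=0.15, decelerating=0.65; AND[a·b] → w = 0.0975
Weighted average = (0.3481·92.0 + 0.1044·61.0 + 0.3000·8.0 + 0.1500·6.0 + 0.0975·91.0) / (0.3481 + 0.1044 + 0.3000 + 0.1500 + 0.0975)
  = 50.5679 / 1.0000 = 50.566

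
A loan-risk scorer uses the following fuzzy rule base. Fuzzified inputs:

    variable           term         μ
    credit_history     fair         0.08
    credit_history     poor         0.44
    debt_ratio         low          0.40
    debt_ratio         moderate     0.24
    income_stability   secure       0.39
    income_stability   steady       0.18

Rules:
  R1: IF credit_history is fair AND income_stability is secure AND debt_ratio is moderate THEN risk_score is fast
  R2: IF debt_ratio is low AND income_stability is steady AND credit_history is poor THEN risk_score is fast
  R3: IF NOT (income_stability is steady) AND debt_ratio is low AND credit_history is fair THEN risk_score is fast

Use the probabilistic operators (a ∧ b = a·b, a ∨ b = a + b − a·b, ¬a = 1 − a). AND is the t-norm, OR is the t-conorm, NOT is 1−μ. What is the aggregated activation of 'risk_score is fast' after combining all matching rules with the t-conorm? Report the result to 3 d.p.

R1: fair=0.08, secure=0.39, moderate=0.24; AND[a·b] → w = 0.0075
R2: low=0.40, steady=0.18, poor=0.44; AND[a·b] → w = 0.0317
R3: ¬steady=1−0.18=0.82, low=0.40, fair=0.08; AND[a·b] → w = 0.0262
Rules with consequent 'fast': {R1, R2, R3} → strengths 0.0075, 0.0317, 0.0262
Aggregate via t-conorm [a + b − a·b]: 0.0641

0.064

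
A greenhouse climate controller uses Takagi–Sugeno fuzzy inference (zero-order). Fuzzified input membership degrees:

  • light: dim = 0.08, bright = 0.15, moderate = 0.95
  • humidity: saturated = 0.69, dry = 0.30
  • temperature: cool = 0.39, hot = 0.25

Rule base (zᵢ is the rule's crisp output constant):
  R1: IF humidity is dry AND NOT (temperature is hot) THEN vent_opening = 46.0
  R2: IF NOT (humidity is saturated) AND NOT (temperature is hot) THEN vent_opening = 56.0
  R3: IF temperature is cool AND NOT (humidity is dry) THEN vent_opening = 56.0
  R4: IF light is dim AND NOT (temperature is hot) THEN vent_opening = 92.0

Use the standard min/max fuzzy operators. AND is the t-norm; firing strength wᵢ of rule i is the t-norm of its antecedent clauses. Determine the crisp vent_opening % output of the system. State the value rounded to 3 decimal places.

R1 (z=46.0): dry=0.30, ¬hot=1−0.25=0.75; AND[min(a, b)] → w = 0.30
R2 (z=56.0): ¬saturated=1−0.69=0.31, ¬hot=1−0.25=0.75; AND[min(a, b)] → w = 0.31
R3 (z=56.0): cool=0.39, ¬dry=1−0.30=0.70; AND[min(a, b)] → w = 0.39
R4 (z=92.0): dim=0.08, ¬hot=1−0.25=0.75; AND[min(a, b)] → w = 0.08
Weighted average = (0.30·46.0 + 0.31·56.0 + 0.39·56.0 + 0.08·92.0) / (0.30 + 0.31 + 0.39 + 0.08)
  = 60.3600 / 1.0800 = 55.889

55.889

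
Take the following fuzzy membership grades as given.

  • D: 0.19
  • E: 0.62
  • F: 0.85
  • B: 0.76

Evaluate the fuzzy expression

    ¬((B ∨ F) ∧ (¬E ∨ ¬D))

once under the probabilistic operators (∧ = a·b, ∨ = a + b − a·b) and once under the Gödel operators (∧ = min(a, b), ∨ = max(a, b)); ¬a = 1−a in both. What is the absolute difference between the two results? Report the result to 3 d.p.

Under probabilistic:
  B ∨ F = a + b − a·b on (0.7600, 0.8500) = 0.9640
  ¬E = 1 − 0.6200 = 0.3800
  ¬D = 1 − 0.1900 = 0.8100
  ¬E ∨ ¬D = a + b − a·b on (0.3800, 0.8100) = 0.8822
  (B ∨ F) ∧ (¬E ∨ ¬D) = a·b on (0.9640, 0.8822) = 0.8504
  ¬((B ∨ F) ∧ (¬E ∨ ¬D)) = 1 − 0.8504 = 0.1496
  → value = 0.1496
Under Gödel:
  B ∨ F = max(a, b) on (0.76, 0.85) = 0.85
  ¬E = 1 − 0.62 = 0.38
  ¬D = 1 − 0.19 = 0.81
  ¬E ∨ ¬D = max(a, b) on (0.38, 0.81) = 0.81
  (B ∨ F) ∧ (¬E ∨ ¬D) = min(a, b) on (0.85, 0.81) = 0.81
  ¬((B ∨ F) ∧ (¬E ∨ ¬D)) = 1 − 0.81 = 0.19
  → value = 0.1900
|0.1496 − 0.1900| = 0.040

0.040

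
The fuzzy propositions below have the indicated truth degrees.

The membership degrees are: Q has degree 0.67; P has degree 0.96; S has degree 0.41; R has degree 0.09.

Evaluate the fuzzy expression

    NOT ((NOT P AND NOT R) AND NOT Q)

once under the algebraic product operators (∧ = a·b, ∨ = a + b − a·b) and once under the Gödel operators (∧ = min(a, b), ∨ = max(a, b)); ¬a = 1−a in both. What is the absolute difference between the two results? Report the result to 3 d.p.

0.028

Under algebraic product:
  NOT P = 1 − 0.9600 = 0.0400
  NOT R = 1 − 0.0900 = 0.9100
  NOT P AND NOT R = a·b on (0.0400, 0.9100) = 0.0364
  NOT Q = 1 − 0.6700 = 0.3300
  (NOT P AND NOT R) AND NOT Q = a·b on (0.0364, 0.3300) = 0.0120
  NOT ((NOT P AND NOT R) AND NOT Q) = 1 − 0.0120 = 0.9880
  → value = 0.9880
Under Gödel:
  NOT P = 1 − 0.96 = 0.04
  NOT R = 1 − 0.09 = 0.91
  NOT P AND NOT R = min(a, b) on (0.04, 0.91) = 0.04
  NOT Q = 1 − 0.67 = 0.33
  (NOT P AND NOT R) AND NOT Q = min(a, b) on (0.04, 0.33) = 0.04
  NOT ((NOT P AND NOT R) AND NOT Q) = 1 − 0.04 = 0.96
  → value = 0.9600
|0.9880 − 0.9600| = 0.028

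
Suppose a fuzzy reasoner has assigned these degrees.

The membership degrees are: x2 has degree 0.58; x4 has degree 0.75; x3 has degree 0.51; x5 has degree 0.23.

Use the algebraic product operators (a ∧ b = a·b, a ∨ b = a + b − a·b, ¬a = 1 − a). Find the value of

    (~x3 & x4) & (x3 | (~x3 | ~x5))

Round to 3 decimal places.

~x3 = 1 − 0.5100 = 0.4900
~x3 & x4 = a·b on (0.4900, 0.7500) = 0.3675
~x3 = 1 − 0.5100 = 0.4900
~x5 = 1 − 0.2300 = 0.7700
~x3 | ~x5 = a + b − a·b on (0.4900, 0.7700) = 0.8827
x3 | (~x3 | ~x5) = a + b − a·b on (0.5100, 0.8827) = 0.9425
(~x3 & x4) & (x3 | (~x3 | ~x5)) = a·b on (0.3675, 0.9425) = 0.3464

0.346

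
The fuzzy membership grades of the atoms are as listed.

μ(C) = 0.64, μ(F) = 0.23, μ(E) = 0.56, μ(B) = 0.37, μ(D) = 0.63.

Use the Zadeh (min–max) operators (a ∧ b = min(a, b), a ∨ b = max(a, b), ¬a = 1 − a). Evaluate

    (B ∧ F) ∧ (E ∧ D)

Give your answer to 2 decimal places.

B ∧ F = min(a, b) on (0.37, 0.23) = 0.23
E ∧ D = min(a, b) on (0.56, 0.63) = 0.56
(B ∧ F) ∧ (E ∧ D) = min(a, b) on (0.23, 0.56) = 0.23

0.23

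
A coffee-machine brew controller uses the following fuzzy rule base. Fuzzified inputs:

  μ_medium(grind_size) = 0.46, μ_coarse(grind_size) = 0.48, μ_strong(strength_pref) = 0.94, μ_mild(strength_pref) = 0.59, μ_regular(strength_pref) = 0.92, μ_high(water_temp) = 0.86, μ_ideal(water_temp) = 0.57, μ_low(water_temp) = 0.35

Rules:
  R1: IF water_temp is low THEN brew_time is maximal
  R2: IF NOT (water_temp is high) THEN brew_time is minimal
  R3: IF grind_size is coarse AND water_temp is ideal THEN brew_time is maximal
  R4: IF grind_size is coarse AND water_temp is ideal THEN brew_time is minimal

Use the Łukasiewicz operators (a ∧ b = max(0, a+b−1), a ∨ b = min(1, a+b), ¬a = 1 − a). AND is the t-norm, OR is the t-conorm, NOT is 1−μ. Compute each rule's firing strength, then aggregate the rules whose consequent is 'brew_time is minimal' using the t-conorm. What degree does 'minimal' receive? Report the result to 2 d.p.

0.19

R1: low=0.35 → w = 0.35
R2: ¬high=1−0.86=0.14 → w = 0.14
R3: coarse=0.48, ideal=0.57; AND[max(0, a+b−1)] → w = 0.05
R4: coarse=0.48, ideal=0.57; AND[max(0, a+b−1)] → w = 0.05
Rules with consequent 'minimal': {R2, R4} → strengths 0.14, 0.05
Aggregate via t-conorm [min(1, a+b)]: 0.19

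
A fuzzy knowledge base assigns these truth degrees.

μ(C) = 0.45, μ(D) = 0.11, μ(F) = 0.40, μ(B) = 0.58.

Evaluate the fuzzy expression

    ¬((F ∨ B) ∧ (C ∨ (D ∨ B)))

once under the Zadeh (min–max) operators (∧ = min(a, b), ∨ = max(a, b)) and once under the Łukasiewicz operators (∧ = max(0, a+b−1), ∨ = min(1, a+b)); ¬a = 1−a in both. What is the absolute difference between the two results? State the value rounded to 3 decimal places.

Under Zadeh (min–max):
  F ∨ B = max(a, b) on (0.40, 0.58) = 0.58
  D ∨ B = max(a, b) on (0.11, 0.58) = 0.58
  C ∨ (D ∨ B) = max(a, b) on (0.45, 0.58) = 0.58
  (F ∨ B) ∧ (C ∨ (D ∨ B)) = min(a, b) on (0.58, 0.58) = 0.58
  ¬((F ∨ B) ∧ (C ∨ (D ∨ B))) = 1 − 0.58 = 0.42
  → value = 0.4200
Under Łukasiewicz:
  F ∨ B = min(1, a+b) on (0.40, 0.58) = 0.98
  D ∨ B = min(1, a+b) on (0.11, 0.58) = 0.69
  C ∨ (D ∨ B) = min(1, a+b) on (0.45, 0.69) = 1.00
  (F ∨ B) ∧ (C ∨ (D ∨ B)) = max(0, a+b−1) on (0.98, 1.00) = 0.98
  ¬((F ∨ B) ∧ (C ∨ (D ∨ B))) = 1 − 0.98 = 0.02
  → value = 0.0200
|0.4200 − 0.0200| = 0.400

0.400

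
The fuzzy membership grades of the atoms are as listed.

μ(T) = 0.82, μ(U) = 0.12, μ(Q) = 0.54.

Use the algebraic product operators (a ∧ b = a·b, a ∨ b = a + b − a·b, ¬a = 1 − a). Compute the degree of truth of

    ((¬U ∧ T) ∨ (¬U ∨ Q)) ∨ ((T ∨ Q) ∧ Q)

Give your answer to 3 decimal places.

0.992

¬U = 1 − 0.1200 = 0.8800
¬U ∧ T = a·b on (0.8800, 0.8200) = 0.7216
¬U = 1 − 0.1200 = 0.8800
¬U ∨ Q = a + b − a·b on (0.8800, 0.5400) = 0.9448
(¬U ∧ T) ∨ (¬U ∨ Q) = a + b − a·b on (0.7216, 0.9448) = 0.9846
T ∨ Q = a + b − a·b on (0.8200, 0.5400) = 0.9172
(T ∨ Q) ∧ Q = a·b on (0.9172, 0.5400) = 0.4953
((¬U ∧ T) ∨ (¬U ∨ Q)) ∨ ((T ∨ Q) ∧ Q) = a + b − a·b on (0.9846, 0.4953) = 0.9922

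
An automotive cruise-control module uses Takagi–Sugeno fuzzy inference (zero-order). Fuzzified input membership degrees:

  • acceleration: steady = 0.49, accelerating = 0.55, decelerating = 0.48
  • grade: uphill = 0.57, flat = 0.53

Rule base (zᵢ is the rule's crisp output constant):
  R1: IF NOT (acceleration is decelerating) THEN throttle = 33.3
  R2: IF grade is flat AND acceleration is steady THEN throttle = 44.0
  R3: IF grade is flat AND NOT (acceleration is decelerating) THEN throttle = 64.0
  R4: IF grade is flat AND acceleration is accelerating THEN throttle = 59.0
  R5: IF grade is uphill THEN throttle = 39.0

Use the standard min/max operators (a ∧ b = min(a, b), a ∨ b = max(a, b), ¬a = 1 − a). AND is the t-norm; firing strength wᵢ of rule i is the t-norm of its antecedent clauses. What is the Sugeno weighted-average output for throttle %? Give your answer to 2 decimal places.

R1 (z=33.3): ¬decelerating=1−0.48=0.52 → w = 0.52
R2 (z=44.0): flat=0.53, steady=0.49; AND[min(a, b)] → w = 0.49
R3 (z=64.0): flat=0.53, ¬decelerating=1−0.48=0.52; AND[min(a, b)] → w = 0.52
R4 (z=59.0): flat=0.53, accelerating=0.55; AND[min(a, b)] → w = 0.53
R5 (z=39.0): uphill=0.57 → w = 0.57
Weighted average = (0.52·33.3 + 0.49·44.0 + 0.52·64.0 + 0.53·59.0 + 0.57·39.0) / (0.52 + 0.49 + 0.52 + 0.53 + 0.57)
  = 125.6560 / 2.6300 = 47.78

47.78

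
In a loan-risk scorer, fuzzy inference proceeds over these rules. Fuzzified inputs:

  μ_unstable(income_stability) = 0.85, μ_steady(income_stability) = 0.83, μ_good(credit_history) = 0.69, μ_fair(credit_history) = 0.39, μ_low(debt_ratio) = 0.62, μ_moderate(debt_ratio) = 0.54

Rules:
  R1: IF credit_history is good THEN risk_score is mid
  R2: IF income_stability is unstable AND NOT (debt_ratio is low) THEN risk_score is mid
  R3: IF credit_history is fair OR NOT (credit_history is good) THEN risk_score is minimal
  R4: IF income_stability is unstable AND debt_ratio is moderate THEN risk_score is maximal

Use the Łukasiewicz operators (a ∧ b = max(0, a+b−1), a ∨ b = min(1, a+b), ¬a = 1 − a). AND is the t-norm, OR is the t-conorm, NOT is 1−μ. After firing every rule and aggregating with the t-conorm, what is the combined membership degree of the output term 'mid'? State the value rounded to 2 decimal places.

0.92

R1: good=0.69 → w = 0.69
R2: unstable=0.85, ¬low=1−0.62=0.38; AND[max(0, a+b−1)] → w = 0.23
R3: fair=0.39, ¬good=1−0.69=0.31; OR[min(1, a+b)] → w = 0.70
R4: unstable=0.85, moderate=0.54; AND[max(0, a+b−1)] → w = 0.39
Rules with consequent 'mid': {R1, R2} → strengths 0.69, 0.23
Aggregate via t-conorm [min(1, a+b)]: 0.92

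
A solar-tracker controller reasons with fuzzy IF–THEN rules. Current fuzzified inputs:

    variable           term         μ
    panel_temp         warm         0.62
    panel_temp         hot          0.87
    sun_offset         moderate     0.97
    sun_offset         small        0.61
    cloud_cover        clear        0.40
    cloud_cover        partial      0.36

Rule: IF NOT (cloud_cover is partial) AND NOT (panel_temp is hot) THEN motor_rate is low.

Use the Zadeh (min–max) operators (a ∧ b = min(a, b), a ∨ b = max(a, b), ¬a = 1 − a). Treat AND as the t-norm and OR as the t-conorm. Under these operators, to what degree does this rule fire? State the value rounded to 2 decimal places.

0.13

firing strength: ¬partial=1−0.36=0.64, ¬hot=1−0.87=0.13; AND[min(a, b)] → w = 0.13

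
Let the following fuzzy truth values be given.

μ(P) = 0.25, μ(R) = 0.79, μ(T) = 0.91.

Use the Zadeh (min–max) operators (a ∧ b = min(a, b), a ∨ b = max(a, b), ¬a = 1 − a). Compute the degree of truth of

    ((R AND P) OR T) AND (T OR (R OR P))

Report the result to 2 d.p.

0.91

R AND P = min(a, b) on (0.79, 0.25) = 0.25
(R AND P) OR T = max(a, b) on (0.25, 0.91) = 0.91
R OR P = max(a, b) on (0.79, 0.25) = 0.79
T OR (R OR P) = max(a, b) on (0.91, 0.79) = 0.91
((R AND P) OR T) AND (T OR (R OR P)) = min(a, b) on (0.91, 0.91) = 0.91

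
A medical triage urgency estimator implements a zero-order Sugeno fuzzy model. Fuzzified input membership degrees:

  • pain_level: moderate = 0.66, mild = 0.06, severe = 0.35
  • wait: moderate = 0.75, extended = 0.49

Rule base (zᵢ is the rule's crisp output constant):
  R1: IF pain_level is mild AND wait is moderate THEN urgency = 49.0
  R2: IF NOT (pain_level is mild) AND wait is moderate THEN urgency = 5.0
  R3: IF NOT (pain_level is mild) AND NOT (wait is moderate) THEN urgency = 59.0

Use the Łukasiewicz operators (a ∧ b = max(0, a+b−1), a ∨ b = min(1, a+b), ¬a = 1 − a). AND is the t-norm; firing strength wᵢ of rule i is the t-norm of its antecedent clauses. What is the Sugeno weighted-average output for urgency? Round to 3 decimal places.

16.659

R1 (z=49.0): mild=0.06, moderate=0.75; AND[max(0, a+b−1)] → w = 0.00
R2 (z=5.0): ¬mild=1−0.06=0.94, moderate=0.75; AND[max(0, a+b−1)] → w = 0.69
R3 (z=59.0): ¬mild=1−0.06=0.94, ¬moderate=1−0.75=0.25; AND[max(0, a+b−1)] → w = 0.19
Weighted average = (0.00·49.0 + 0.69·5.0 + 0.19·59.0) / (0.00 + 0.69 + 0.19)
  = 14.6600 / 0.8800 = 16.659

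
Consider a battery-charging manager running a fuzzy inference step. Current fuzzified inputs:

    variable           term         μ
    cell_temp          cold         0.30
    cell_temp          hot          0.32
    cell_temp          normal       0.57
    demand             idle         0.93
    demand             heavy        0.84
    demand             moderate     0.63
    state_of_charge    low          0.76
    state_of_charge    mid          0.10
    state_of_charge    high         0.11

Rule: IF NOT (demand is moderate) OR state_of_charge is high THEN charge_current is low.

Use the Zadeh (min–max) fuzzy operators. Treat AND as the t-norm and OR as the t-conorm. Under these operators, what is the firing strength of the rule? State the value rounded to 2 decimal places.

0.37

firing strength: ¬moderate=1−0.63=0.37, high=0.11; OR[max(a, b)] → w = 0.37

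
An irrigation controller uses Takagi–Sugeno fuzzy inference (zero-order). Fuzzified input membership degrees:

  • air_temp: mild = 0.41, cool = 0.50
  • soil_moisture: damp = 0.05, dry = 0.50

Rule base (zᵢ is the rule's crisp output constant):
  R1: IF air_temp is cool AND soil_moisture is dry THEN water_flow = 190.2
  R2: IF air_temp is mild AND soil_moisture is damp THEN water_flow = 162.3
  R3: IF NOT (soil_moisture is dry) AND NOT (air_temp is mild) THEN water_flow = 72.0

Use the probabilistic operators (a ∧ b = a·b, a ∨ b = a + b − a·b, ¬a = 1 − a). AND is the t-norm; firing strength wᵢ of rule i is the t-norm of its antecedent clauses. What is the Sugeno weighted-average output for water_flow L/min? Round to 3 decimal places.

127.528

R1 (z=190.2): cool=0.50, dry=0.50; AND[a·b] → w = 0.2500
R2 (z=162.3): mild=0.41, damp=0.05; AND[a·b] → w = 0.0205
R3 (z=72.0): ¬dry=1−0.50=0.50, ¬mild=1−0.41=0.59; AND[a·b] → w = 0.2950
Weighted average = (0.2500·190.2 + 0.0205·162.3 + 0.2950·72.0) / (0.2500 + 0.0205 + 0.2950)
  = 72.1171 / 0.5655 = 127.528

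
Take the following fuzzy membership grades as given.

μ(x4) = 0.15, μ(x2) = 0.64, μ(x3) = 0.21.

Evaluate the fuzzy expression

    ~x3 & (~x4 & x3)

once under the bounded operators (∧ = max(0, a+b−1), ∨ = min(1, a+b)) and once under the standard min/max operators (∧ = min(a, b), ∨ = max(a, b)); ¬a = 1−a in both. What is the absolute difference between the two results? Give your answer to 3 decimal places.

0.210

Under bounded:
  ~x3 = 1 − 0.21 = 0.79
  ~x4 = 1 − 0.15 = 0.85
  ~x4 & x3 = max(0, a+b−1) on (0.85, 0.21) = 0.06
  ~x3 & (~x4 & x3) = max(0, a+b−1) on (0.79, 0.06) = 0.00
  → value = 0.0000
Under standard min/max:
  ~x3 = 1 − 0.21 = 0.79
  ~x4 = 1 − 0.15 = 0.85
  ~x4 & x3 = min(a, b) on (0.85, 0.21) = 0.21
  ~x3 & (~x4 & x3) = min(a, b) on (0.79, 0.21) = 0.21
  → value = 0.2100
|0.0000 − 0.2100| = 0.210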